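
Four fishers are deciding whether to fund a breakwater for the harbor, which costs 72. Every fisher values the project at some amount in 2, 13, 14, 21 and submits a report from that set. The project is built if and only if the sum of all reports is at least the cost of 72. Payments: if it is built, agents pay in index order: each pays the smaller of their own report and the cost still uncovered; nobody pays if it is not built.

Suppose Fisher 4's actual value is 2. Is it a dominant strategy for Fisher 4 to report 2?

Yes

Check each profile of the others' reports and compare truth against every alternative report.
Others report (21, 21, 21): truth gives 0, best alternative gives -7.
Others report (2, 2, 2): truth gives 0, best alternative gives 0.
Others report (2, 2, 13): truth gives 0, best alternative gives 0.
Others report (2, 2, 14): truth gives 0, best alternative gives 0.
Others report (2, 2, 21): truth gives 0, best alternative gives 0.
Others report (2, 13, 2): truth gives 0, best alternative gives 0.
(Remaining 58 profiles checked similarly; truth is weakly best in each.)
In every case the truthful report is at least as good as any alternative, so it is a dominant strategy.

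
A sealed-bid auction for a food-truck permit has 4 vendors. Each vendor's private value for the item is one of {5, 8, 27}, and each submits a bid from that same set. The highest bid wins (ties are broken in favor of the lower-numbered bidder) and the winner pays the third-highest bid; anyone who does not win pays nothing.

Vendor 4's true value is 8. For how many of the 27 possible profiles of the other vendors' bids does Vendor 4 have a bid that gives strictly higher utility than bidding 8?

Others bid (5, 5, 8): truth gives 0; bid 27 gives 3 > 0. Violating.
Others bid (5, 8, 5): truth gives 0; bid 27 gives 3 > 0. Violating.
Others bid (8, 5, 5): truth gives 0; bid 27 gives 3 > 0. Violating.
Others bid (5, 5, 5): truth gives 3; no alternative beats it.
Others bid (5, 5, 27): truth gives 0; no alternative beats it.
(Checking all 27 profiles: 3 have a profitable deviation, 24 do not.)

3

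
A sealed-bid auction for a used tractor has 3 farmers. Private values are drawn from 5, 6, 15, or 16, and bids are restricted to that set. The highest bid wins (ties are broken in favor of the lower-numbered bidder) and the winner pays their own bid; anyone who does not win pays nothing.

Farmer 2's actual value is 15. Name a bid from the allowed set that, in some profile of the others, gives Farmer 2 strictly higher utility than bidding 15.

Suppose Farmer 1 bids 5 and Farmer 3 bids 5.
Bid 15: wins, pays 15, utility 15 - 15 = 0.
Bid 6: wins, pays 6, utility 15 - 6 = 9.
So bidding 6 beats truth here (9 > 0).

6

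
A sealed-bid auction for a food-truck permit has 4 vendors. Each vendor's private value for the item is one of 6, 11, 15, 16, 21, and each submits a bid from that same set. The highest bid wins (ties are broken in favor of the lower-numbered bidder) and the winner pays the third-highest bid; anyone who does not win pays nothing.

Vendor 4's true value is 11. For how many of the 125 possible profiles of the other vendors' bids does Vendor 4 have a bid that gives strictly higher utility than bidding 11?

9

Others bid (6, 6, 11): truth gives 0; bid 15 gives 5 > 0. Violating.
Others bid (6, 6, 15): truth gives 0; bid 16 gives 5 > 0. Violating.
Others bid (6, 6, 16): truth gives 0; bid 21 gives 5 > 0. Violating.
Others bid (6, 11, 6): truth gives 0; bid 15 gives 5 > 0. Violating.
Others bid (6, 6, 6): truth gives 5; no alternative beats it.
Others bid (6, 6, 21): truth gives 0; no alternative beats it.
(Checking all 125 profiles: 9 have a profitable deviation, 116 do not.)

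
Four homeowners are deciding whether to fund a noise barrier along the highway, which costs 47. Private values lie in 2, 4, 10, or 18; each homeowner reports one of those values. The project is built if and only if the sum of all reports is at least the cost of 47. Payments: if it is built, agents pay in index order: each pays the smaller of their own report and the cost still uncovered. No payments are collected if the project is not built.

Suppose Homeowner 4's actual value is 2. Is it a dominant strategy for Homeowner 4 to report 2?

Check each profile of the others' reports and compare truth against every alternative report.
Others report (18, 18, 18): truth gives 2, best alternative gives 2.
Others report (10, 18, 18): truth gives 1, best alternative gives 1.
Others report (18, 10, 18): truth gives 1, best alternative gives 1.
Others report (18, 18, 10): truth gives 1, best alternative gives 1.
Others report (2, 2, 2): truth gives 0, best alternative gives 0.
Others report (2, 2, 4): truth gives 0, best alternative gives 0.
(Remaining 58 profiles checked similarly; truth is weakly best in each.)
In every case the truthful report is at least as good as any alternative, so it is a dominant strategy.

Yes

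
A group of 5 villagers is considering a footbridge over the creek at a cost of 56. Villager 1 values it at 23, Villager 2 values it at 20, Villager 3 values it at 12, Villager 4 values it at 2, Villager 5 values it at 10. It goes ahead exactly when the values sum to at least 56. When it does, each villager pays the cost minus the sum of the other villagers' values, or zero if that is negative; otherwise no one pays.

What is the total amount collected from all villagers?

22

Total value 67 ≥ cost 56, so it is built.
Villager 1: others sum to 44; max(0, 56 - 44) = 12.
Villager 2: others sum to 47; max(0, 56 - 47) = 9.
Villager 3: others sum to 55; max(0, 56 - 55) = 1.
Villager 4: others sum to 65; max(0, 56 - 65) = 0.
Villager 5: others sum to 57; max(0, 56 - 57) = 0.
Total collected = 12 + 9 + 1 + 0 + 0 = 22.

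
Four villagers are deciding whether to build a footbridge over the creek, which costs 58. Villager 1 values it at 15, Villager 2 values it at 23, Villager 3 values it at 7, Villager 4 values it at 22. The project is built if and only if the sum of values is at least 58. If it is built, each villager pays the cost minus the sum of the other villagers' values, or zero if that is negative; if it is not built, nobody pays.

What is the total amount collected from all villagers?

33

Total value 67 ≥ cost 58, so it is built.
Villager 1: others sum to 52; max(0, 58 - 52) = 6.
Villager 2: others sum to 44; max(0, 58 - 44) = 14.
Villager 3: others sum to 60; max(0, 58 - 60) = 0.
Villager 4: others sum to 45; max(0, 58 - 45) = 13.
Total collected = 6 + 14 + 0 + 13 = 33.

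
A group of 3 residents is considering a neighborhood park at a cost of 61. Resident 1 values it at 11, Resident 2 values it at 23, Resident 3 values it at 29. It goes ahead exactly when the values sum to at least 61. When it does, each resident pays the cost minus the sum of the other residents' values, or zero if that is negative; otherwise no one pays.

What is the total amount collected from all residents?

57

Total value 63 ≥ cost 61, so it is built.
Resident 1: others sum to 52; max(0, 61 - 52) = 9.
Resident 2: others sum to 40; max(0, 61 - 40) = 21.
Resident 3: others sum to 34; max(0, 61 - 34) = 27.
Total collected = 9 + 21 + 27 = 57.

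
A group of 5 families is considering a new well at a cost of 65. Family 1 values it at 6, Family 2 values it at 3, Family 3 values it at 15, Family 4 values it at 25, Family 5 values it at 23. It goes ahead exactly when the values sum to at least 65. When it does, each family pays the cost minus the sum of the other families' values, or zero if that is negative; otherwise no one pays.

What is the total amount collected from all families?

42

Total value 72 ≥ cost 65, so it is built.
Family 1: others sum to 66; max(0, 65 - 66) = 0.
Family 2: others sum to 69; max(0, 65 - 69) = 0.
Family 3: others sum to 57; max(0, 65 - 57) = 8.
Family 4: others sum to 47; max(0, 65 - 47) = 18.
Family 5: others sum to 49; max(0, 65 - 49) = 16.
Total collected = 0 + 0 + 8 + 18 + 16 = 42.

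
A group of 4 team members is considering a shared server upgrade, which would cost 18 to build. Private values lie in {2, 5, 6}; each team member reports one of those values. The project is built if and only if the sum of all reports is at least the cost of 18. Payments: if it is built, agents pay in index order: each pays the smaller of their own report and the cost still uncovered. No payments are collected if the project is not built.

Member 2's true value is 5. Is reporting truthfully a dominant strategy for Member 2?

Consider the case where Member 1 reports 5, Member 3 reports 5 and Member 4 reports 6.
Truthful report 5: project built, pays 5, utility 5 - 5 = 0.
Report 2 instead: project built, pays 2, utility 5 - 2 = 3.
Since 3 > 0, reporting 2 is strictly better here, so truthful reporting is not dominant.

No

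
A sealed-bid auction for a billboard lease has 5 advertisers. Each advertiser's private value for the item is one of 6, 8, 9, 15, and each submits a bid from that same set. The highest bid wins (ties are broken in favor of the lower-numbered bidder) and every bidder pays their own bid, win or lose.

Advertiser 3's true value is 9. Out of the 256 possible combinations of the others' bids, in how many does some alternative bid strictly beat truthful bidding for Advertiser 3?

Others bid (6, 6, 6, 6): truth gives 0; bid 8 gives 1 > 0. Violating.
Others bid (6, 6, 6, 8): truth gives 0; bid 8 gives 1 > 0. Violating.
Others bid (6, 6, 6, 15): truth gives -9; bid 6 gives -6 > -9. Violating.
Others bid (6, 6, 8, 6): truth gives 0; bid 8 gives 1 > 0. Violating.
Others bid (6, 6, 6, 9): truth gives 0; no alternative beats it.
Others bid (6, 6, 8, 9): truth gives 0; no alternative beats it.
(Checking all 256 profiles: 224 have a profitable deviation, 32 do not.)

224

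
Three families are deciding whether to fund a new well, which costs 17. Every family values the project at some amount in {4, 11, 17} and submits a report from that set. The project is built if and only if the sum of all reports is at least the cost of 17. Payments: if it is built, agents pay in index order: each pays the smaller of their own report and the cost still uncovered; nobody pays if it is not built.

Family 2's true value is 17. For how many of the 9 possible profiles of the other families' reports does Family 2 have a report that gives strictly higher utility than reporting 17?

Others report (4, 4): truth gives 4; report 11 gives 6 > 4. Violating.
Others report (4, 11): truth gives 4; report 4 gives 13 > 4. Violating.
Others report (4, 17): truth gives 4; report 4 gives 13 > 4. Violating.
Others report (11, 4): truth gives 11; report 4 gives 13 > 11. Violating.
Others report (17, 4): truth gives 17; no alternative beats it.
Others report (17, 11): truth gives 17; no alternative beats it.
(Checking all 9 profiles: 6 have a profitable deviation, 3 do not.)

6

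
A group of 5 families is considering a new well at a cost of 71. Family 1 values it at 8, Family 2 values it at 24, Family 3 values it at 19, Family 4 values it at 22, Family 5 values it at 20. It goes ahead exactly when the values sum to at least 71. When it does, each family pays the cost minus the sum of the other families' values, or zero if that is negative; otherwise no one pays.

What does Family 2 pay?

Total value 93 ≥ cost 71, so the project is built.
The other families' values sum to 69.
Cost minus that sum is 71 - 69 = 2.

2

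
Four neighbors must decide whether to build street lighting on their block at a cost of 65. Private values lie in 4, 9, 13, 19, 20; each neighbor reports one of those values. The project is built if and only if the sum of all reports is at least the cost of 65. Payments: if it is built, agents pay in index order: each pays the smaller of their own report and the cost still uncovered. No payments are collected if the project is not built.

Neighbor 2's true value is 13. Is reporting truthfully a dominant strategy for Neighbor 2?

Consider the case where Neighbor 1 reports 19, Neighbor 3 reports 19 and Neighbor 4 reports 19.
Truthful report 13: project built, pays 13, utility 13 - 13 = 0.
Report 9 instead: project built, pays 9, utility 13 - 9 = 4.
Since 4 > 0, reporting 9 is strictly better here, so truthful reporting is not dominant.

No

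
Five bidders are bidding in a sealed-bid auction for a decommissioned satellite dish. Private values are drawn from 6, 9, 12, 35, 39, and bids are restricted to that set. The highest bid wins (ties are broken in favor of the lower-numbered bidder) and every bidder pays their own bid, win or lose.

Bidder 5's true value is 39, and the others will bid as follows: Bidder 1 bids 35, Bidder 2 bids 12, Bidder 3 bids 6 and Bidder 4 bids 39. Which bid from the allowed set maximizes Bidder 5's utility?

6

Bid 6: loses but pays 6, utility -6.
Bid 9: loses but pays 9, utility -9.
Bid 12: loses but pays 12, utility -12.
Bid 35: loses but pays 35, utility -35.
Bid 39: loses but pays 39, utility -39.
The best choice is 6 with utility -6.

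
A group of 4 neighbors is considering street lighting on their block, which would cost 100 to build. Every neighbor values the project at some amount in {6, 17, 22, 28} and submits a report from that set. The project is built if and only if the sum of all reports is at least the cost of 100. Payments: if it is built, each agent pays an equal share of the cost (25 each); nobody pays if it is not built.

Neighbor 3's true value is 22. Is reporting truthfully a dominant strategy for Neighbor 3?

Consider the case where Neighbor 1 reports 22, Neighbor 2 reports 28 and Neighbor 4 reports 28.
Truthful report 22: project built, pays 25, utility 22 - 25 = -3.
Report 6 instead: project not built, utility 0.
Since 0 > -3, reporting 6 is strictly better here, so truthful reporting is not dominant.

No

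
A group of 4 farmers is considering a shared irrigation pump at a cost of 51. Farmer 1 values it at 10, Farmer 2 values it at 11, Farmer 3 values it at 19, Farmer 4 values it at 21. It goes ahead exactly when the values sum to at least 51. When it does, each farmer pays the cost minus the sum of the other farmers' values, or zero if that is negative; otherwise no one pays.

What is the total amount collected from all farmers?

Total value 61 ≥ cost 51, so it is built.
Farmer 1: others sum to 51; max(0, 51 - 51) = 0.
Farmer 2: others sum to 50; max(0, 51 - 50) = 1.
Farmer 3: others sum to 42; max(0, 51 - 42) = 9.
Farmer 4: others sum to 40; max(0, 51 - 40) = 11.
Total collected = 0 + 1 + 9 + 11 = 21.

21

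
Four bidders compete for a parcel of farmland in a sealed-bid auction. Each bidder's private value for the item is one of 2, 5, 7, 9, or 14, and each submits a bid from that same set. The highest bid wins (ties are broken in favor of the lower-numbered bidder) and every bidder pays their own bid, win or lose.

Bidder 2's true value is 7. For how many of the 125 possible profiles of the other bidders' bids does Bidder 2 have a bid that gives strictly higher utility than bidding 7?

Others bid (2, 2, 2): truth gives 0; bid 5 gives 2 > 0. Violating.
Others bid (2, 2, 5): truth gives 0; bid 5 gives 2 > 0. Violating.
Others bid (2, 2, 9): truth gives -7; bid 2 gives -2 > -7. Violating.
Others bid (2, 2, 14): truth gives -7; bid 2 gives -2 > -7. Violating.
Others bid (2, 2, 7): truth gives 0; no alternative beats it.
Others bid (2, 5, 7): truth gives 0; no alternative beats it.
(Checking all 125 profiles: 111 have a profitable deviation, 14 do not.)

111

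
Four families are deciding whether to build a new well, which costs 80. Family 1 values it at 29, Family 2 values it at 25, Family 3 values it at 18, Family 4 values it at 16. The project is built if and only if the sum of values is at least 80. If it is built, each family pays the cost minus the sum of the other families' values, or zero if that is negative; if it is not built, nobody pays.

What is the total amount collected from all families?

56

Total value 88 ≥ cost 80, so it is built.
Family 1: others sum to 59; max(0, 80 - 59) = 21.
Family 2: others sum to 63; max(0, 80 - 63) = 17.
Family 3: others sum to 70; max(0, 80 - 70) = 10.
Family 4: others sum to 72; max(0, 80 - 72) = 8.
Total collected = 21 + 17 + 10 + 8 = 56.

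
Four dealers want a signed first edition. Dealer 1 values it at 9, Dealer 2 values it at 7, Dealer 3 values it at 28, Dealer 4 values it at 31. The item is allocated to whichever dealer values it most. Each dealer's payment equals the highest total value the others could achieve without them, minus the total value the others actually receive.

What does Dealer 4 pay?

Dealer 4 has the highest value and receives the item.
Without Dealer 4, the item would go to the next-highest value, 28, so the others could achieve 28.
With Dealer 4 present and winning, the others receive nothing, so their total is 0.
Payment = 28 - 0 = 28.

28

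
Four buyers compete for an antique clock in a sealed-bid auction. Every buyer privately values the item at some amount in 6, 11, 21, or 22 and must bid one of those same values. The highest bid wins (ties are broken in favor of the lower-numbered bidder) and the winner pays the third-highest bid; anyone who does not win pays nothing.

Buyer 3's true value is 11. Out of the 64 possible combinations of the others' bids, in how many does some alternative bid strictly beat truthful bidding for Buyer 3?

Others bid (6, 6, 21): truth gives 0; bid 21 gives 5 > 0. Violating.
Others bid (6, 6, 22): truth gives 0; bid 22 gives 5 > 0. Violating.
Others bid (6, 11, 6): truth gives 0; bid 21 gives 5 > 0. Violating.
Others bid (6, 21, 6): truth gives 0; bid 22 gives 5 > 0. Violating.
Others bid (6, 6, 6): truth gives 5; no alternative beats it.
Others bid (6, 6, 11): truth gives 5; no alternative beats it.
(Checking all 64 profiles: 6 have a profitable deviation, 58 do not.)

6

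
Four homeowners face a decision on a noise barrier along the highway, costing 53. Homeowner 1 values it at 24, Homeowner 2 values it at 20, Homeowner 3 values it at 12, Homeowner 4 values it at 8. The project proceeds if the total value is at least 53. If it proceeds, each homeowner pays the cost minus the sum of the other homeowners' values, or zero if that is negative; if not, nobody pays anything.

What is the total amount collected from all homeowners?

Total value 64 ≥ cost 53, so it is built.
Homeowner 1: others sum to 40; max(0, 53 - 40) = 13.
Homeowner 2: others sum to 44; max(0, 53 - 44) = 9.
Homeowner 3: others sum to 52; max(0, 53 - 52) = 1.
Homeowner 4: others sum to 56; max(0, 53 - 56) = 0.
Total collected = 13 + 9 + 1 + 0 = 23.

23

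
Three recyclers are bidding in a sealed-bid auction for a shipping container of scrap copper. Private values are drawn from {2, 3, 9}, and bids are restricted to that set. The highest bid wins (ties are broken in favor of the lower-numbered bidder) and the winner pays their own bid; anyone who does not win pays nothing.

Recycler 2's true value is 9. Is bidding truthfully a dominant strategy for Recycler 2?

Consider the case where Recycler 1 bids 2 and Recycler 3 bids 2.
Truthful bid 9: wins, pays 9, utility 9 - 9 = 0.
Bid 3 instead: wins, pays 3, utility 9 - 3 = 6.
Since 6 > 0, bidding 3 is strictly better here, so truthful bidding is not dominant.

No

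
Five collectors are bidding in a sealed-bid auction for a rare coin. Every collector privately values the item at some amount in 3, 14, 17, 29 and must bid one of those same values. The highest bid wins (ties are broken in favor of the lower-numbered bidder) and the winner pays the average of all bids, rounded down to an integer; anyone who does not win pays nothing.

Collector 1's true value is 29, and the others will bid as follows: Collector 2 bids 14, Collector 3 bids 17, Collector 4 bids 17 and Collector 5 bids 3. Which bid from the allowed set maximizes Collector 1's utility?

Bid 3: loses, pays 0, utility 0.
Bid 14: loses, pays 0, utility 0.
Bid 17: wins, pays 13, utility 29 - 13 = 16.
Bid 29: wins, pays 16, utility 29 - 16 = 13.
The best choice is 17 with utility 16.

17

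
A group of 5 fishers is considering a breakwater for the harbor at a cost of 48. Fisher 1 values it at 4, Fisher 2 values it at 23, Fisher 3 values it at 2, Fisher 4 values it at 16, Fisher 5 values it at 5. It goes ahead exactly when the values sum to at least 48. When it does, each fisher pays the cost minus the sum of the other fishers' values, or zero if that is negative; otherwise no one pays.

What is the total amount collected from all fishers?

40

Total value 50 ≥ cost 48, so it is built.
Fisher 1: others sum to 46; max(0, 48 - 46) = 2.
Fisher 2: others sum to 27; max(0, 48 - 27) = 21.
Fisher 3: others sum to 48; max(0, 48 - 48) = 0.
Fisher 4: others sum to 34; max(0, 48 - 34) = 14.
Fisher 5: others sum to 45; max(0, 48 - 45) = 3.
Total collected = 2 + 21 + 0 + 14 + 3 = 40.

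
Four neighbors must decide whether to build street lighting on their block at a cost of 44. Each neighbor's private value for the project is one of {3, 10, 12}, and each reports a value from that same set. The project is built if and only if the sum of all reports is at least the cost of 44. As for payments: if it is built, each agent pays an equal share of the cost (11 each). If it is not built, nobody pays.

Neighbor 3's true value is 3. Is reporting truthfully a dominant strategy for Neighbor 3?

Yes

Check each profile of the others' reports and compare truth against every alternative report.
Others report (10, 12, 12): truth gives 0, best alternative gives -8.
Others report (12, 10, 12): truth gives 0, best alternative gives -8.
Others report (12, 12, 10): truth gives 0, best alternative gives -8.
Others report (12, 12, 12): truth gives 0, best alternative gives -8.
Others report (3, 3, 3): truth gives 0, best alternative gives 0.
Others report (3, 3, 10): truth gives 0, best alternative gives 0.
(Remaining 21 profiles checked similarly; truth is weakly best in each.)
In every case the truthful report is at least as good as any alternative, so it is a dominant strategy.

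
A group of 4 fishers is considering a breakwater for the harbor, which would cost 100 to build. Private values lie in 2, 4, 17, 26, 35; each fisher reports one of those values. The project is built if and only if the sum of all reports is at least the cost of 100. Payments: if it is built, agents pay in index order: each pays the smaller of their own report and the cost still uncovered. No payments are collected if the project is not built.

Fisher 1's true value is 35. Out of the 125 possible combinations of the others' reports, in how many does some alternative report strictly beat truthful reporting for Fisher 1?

20

Others report (4, 35, 35): truth gives 0; report 26 gives 9 > 0. Violating.
Others report (17, 26, 35): truth gives 0; report 26 gives 9 > 0. Violating.
Others report (17, 35, 26): truth gives 0; report 26 gives 9 > 0. Violating.
Others report (17, 35, 35): truth gives 0; report 17 gives 18 > 0. Violating.
Others report (2, 2, 2): truth gives 0; no alternative beats it.
Others report (2, 2, 4): truth gives 0; no alternative beats it.
(Checking all 125 profiles: 20 have a profitable deviation, 105 do not.)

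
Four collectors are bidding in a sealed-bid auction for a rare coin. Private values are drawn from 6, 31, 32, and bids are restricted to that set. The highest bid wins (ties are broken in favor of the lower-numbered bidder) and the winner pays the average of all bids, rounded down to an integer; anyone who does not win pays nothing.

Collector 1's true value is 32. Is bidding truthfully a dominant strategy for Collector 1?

No

Consider the case where Collector 2 bids 6, Collector 3 bids 6 and Collector 4 bids 6.
Truthful bid 32: wins, pays 12, utility 32 - 12 = 20.
Bid 6 instead: wins, pays 6, utility 32 - 6 = 26.
Since 26 > 20, bidding 6 is strictly better here, so truthful bidding is not dominant.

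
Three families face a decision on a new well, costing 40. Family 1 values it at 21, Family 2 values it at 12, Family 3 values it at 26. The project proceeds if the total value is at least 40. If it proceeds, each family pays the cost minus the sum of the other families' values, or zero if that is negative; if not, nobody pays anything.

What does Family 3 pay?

7

Total value 59 ≥ cost 40, so the project is built.
The other families' values sum to 33.
Cost minus that sum is 40 - 33 = 7.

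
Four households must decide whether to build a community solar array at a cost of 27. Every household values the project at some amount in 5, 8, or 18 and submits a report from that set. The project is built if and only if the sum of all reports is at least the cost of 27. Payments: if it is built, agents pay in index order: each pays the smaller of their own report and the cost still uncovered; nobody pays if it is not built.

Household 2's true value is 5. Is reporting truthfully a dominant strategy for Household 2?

Yes

Check each profile of the others' reports and compare truth against every alternative report.
Others report (5, 5, 18): truth gives 0, best alternative gives -3.
Others report (5, 8, 8): truth gives 0, best alternative gives -3.
Others report (5, 8, 18): truth gives 0, best alternative gives -3.
Others report (5, 18, 5): truth gives 0, best alternative gives -3.
Others report (5, 18, 8): truth gives 0, best alternative gives -3.
Others report (5, 18, 18): truth gives 0, best alternative gives -3.
(Remaining 21 profiles checked similarly; truth is weakly best in each.)
In every case the truthful report is at least as good as any alternative, so it is a dominant strategy.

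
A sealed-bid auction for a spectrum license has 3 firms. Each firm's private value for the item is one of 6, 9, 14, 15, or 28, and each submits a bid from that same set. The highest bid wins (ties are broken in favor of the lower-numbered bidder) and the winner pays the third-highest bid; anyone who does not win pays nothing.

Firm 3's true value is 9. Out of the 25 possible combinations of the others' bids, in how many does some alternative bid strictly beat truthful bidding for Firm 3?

6

Others bid (6, 9): truth gives 0; bid 14 gives 3 > 0. Violating.
Others bid (6, 14): truth gives 0; bid 15 gives 3 > 0. Violating.
Others bid (6, 15): truth gives 0; bid 28 gives 3 > 0. Violating.
Others bid (9, 6): truth gives 0; bid 14 gives 3 > 0. Violating.
Others bid (6, 6): truth gives 3; no alternative beats it.
Others bid (6, 28): truth gives 0; no alternative beats it.
(Checking all 25 profiles: 6 have a profitable deviation, 19 do not.)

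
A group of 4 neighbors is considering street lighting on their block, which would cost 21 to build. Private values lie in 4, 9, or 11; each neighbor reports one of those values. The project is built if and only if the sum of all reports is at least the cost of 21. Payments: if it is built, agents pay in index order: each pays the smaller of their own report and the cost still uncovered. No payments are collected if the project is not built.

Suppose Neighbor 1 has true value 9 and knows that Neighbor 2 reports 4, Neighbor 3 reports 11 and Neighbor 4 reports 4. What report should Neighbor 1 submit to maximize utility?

4

Report 4: project built, pays 4, utility 9 - 4 = 5.
Report 9: project built, pays 9, utility 9 - 9 = 0.
Report 11: project built, pays 11, utility 9 - 11 = -2.
The best choice is 4 with utility 5.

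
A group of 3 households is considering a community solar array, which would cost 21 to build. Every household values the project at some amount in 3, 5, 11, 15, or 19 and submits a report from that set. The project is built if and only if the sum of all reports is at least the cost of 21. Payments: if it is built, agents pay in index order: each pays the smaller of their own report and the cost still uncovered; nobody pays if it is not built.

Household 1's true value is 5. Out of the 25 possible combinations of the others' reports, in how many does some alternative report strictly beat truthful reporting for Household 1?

17

Others report (3, 15): truth gives 0; report 3 gives 2 > 0. Violating.
Others report (3, 19): truth gives 0; report 3 gives 2 > 0. Violating.
Others report (5, 15): truth gives 0; report 3 gives 2 > 0. Violating.
Others report (5, 19): truth gives 0; report 3 gives 2 > 0. Violating.
Others report (3, 3): truth gives 0; no alternative beats it.
Others report (3, 5): truth gives 0; no alternative beats it.
(Checking all 25 profiles: 17 have a profitable deviation, 8 do not.)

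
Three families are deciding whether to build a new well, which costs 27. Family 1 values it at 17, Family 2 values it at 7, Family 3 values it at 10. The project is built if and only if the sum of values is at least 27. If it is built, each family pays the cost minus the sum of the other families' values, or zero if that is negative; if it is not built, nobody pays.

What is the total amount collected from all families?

Total value 34 ≥ cost 27, so it is built.
Family 1: others sum to 17; max(0, 27 - 17) = 10.
Family 2: others sum to 27; max(0, 27 - 27) = 0.
Family 3: others sum to 24; max(0, 27 - 24) = 3.
Total collected = 10 + 0 + 3 = 13.

13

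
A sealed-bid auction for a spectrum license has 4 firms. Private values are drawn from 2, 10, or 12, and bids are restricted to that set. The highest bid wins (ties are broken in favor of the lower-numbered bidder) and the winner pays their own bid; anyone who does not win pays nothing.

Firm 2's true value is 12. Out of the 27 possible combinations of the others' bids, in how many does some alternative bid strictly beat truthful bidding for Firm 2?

Others bid (2, 2, 2): truth gives 0; bid 10 gives 2 > 0. Violating.
Others bid (2, 2, 10): truth gives 0; bid 10 gives 2 > 0. Violating.
Others bid (2, 10, 2): truth gives 0; bid 10 gives 2 > 0. Violating.
Others bid (2, 10, 10): truth gives 0; bid 10 gives 2 > 0. Violating.
Others bid (2, 2, 12): truth gives 0; no alternative beats it.
Others bid (2, 10, 12): truth gives 0; no alternative beats it.
(Checking all 27 profiles: 4 have a profitable deviation, 23 do not.)

4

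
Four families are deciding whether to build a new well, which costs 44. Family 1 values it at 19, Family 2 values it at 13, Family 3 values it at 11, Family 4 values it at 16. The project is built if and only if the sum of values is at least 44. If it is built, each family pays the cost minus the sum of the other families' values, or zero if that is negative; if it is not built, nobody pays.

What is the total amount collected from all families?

Total value 59 ≥ cost 44, so it is built.
Family 1: others sum to 40; max(0, 44 - 40) = 4.
Family 2: others sum to 46; max(0, 44 - 46) = 0.
Family 3: others sum to 48; max(0, 44 - 48) = 0.
Family 4: others sum to 43; max(0, 44 - 43) = 1.
Total collected = 4 + 0 + 0 + 1 = 5.

5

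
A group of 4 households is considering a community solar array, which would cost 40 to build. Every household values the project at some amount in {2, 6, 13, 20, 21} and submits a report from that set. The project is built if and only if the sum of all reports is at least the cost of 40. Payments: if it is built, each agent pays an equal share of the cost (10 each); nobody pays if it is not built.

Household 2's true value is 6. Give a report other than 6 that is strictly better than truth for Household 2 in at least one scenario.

2

Suppose Household 1 reports 2, Household 3 reports 13 and Household 4 reports 20.
Report 6: project built, pays 10, utility 6 - 10 = -4.
Report 2: project not built, utility 0.
So reporting 2 beats truth here (0 > -4).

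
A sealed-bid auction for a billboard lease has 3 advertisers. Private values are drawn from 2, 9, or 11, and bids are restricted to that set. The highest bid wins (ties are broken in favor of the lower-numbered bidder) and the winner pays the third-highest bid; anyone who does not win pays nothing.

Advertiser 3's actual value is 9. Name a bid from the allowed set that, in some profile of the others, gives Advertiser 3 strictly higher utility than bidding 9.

11

Suppose Advertiser 1 bids 2 and Advertiser 2 bids 9.
Bid 9: loses, pays 0, utility 0.
Bid 11: wins, pays 2, utility 9 - 2 = 7.
So bidding 11 beats truth here (7 > 0).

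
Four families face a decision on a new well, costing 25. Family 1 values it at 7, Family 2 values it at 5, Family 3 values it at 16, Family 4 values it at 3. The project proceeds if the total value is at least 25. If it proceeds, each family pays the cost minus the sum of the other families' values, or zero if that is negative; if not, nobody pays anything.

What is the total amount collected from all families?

11

Total value 31 ≥ cost 25, so it is built.
Family 1: others sum to 24; max(0, 25 - 24) = 1.
Family 2: others sum to 26; max(0, 25 - 26) = 0.
Family 3: others sum to 15; max(0, 25 - 15) = 10.
Family 4: others sum to 28; max(0, 25 - 28) = 0.
Total collected = 1 + 0 + 10 + 0 = 11.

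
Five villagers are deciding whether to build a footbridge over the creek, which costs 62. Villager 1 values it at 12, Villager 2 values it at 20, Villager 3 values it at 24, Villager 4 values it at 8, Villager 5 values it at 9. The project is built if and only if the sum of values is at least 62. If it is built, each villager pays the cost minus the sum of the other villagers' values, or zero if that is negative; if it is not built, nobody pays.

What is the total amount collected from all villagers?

Total value 73 ≥ cost 62, so it is built.
Villager 1: others sum to 61; max(0, 62 - 61) = 1.
Villager 2: others sum to 53; max(0, 62 - 53) = 9.
Villager 3: others sum to 49; max(0, 62 - 49) = 13.
Villager 4: others sum to 65; max(0, 62 - 65) = 0.
Villager 5: others sum to 64; max(0, 62 - 64) = 0.
Total collected = 1 + 9 + 13 + 0 + 0 = 23.

23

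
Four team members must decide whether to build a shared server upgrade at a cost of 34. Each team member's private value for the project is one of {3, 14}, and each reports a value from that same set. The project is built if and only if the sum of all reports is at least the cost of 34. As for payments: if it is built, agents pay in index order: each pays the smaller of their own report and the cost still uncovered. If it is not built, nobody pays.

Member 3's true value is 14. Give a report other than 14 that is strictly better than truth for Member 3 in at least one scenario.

3

Suppose Member 1 reports 3, Member 2 reports 14 and Member 4 reports 14.
Report 14: project built, pays 14, utility 14 - 14 = 0.
Report 3: project built, pays 3, utility 14 - 3 = 11.
So reporting 3 beats truth here (11 > 0).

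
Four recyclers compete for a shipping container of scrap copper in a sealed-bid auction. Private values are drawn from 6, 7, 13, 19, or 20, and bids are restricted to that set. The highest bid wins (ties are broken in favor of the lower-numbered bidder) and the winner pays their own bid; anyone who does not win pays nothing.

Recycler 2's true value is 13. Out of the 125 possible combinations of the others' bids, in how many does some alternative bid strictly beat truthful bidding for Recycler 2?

4

Others bid (6, 6, 6): truth gives 0; bid 7 gives 6 > 0. Violating.
Others bid (6, 6, 7): truth gives 0; bid 7 gives 6 > 0. Violating.
Others bid (6, 7, 6): truth gives 0; bid 7 gives 6 > 0. Violating.
Others bid (6, 7, 7): truth gives 0; bid 7 gives 6 > 0. Violating.
Others bid (6, 6, 13): truth gives 0; no alternative beats it.
Others bid (6, 6, 19): truth gives 0; no alternative beats it.
(Checking all 125 profiles: 4 have a profitable deviation, 121 do not.)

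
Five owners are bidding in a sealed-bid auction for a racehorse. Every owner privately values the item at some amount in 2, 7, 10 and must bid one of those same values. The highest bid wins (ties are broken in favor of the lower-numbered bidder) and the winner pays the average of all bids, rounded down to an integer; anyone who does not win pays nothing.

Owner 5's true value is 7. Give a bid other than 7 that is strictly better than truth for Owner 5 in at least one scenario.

10

Suppose Owner 1 bids 2, Owner 2 bids 2, Owner 3 bids 2 and Owner 4 bids 7.
Bid 7: loses, pays 0, utility 0.
Bid 10: wins, pays 4, utility 7 - 4 = 3.
So bidding 10 beats truth here (3 > 0).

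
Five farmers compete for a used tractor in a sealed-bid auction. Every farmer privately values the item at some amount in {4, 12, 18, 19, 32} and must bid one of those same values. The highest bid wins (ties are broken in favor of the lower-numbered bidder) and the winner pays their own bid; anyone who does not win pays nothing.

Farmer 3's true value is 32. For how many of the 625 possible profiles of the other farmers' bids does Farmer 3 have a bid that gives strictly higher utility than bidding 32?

Others bid (4, 4, 4, 4): truth gives 0; bid 12 gives 20 > 0. Violating.
Others bid (4, 4, 4, 12): truth gives 0; bid 12 gives 20 > 0. Violating.
Others bid (4, 4, 4, 18): truth gives 0; bid 18 gives 14 > 0. Violating.
Others bid (4, 4, 4, 19): truth gives 0; bid 19 gives 13 > 0. Violating.
Others bid (4, 4, 4, 32): truth gives 0; no alternative beats it.
Others bid (4, 4, 12, 32): truth gives 0; no alternative beats it.
(Checking all 625 profiles: 144 have a profitable deviation, 481 do not.)

144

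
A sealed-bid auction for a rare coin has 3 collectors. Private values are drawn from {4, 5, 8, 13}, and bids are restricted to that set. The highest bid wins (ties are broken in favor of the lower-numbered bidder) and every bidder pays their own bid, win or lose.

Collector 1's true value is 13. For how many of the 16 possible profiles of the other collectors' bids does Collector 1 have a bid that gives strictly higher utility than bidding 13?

9

Others bid (4, 4): truth gives 0; bid 4 gives 9 > 0. Violating.
Others bid (4, 5): truth gives 0; bid 5 gives 8 > 0. Violating.
Others bid (4, 8): truth gives 0; bid 8 gives 5 > 0. Violating.
Others bid (5, 4): truth gives 0; bid 5 gives 8 > 0. Violating.
Others bid (4, 13): truth gives 0; no alternative beats it.
Others bid (5, 13): truth gives 0; no alternative beats it.
(Checking all 16 profiles: 9 have a profitable deviation, 7 do not.)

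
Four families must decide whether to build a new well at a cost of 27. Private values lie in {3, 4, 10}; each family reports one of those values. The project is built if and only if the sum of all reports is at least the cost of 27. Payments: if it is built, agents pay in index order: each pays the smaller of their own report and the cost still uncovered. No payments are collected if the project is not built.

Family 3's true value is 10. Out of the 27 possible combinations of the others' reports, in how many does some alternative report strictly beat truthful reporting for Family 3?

7

Others report (3, 10, 10): truth gives 0; report 4 gives 6 > 0. Violating.
Others report (4, 10, 10): truth gives 0; report 3 gives 7 > 0. Violating.
Others report (10, 3, 10): truth gives 0; report 4 gives 6 > 0. Violating.
Others report (10, 4, 10): truth gives 0; report 3 gives 7 > 0. Violating.
Others report (3, 3, 3): truth gives 0; no alternative beats it.
Others report (3, 3, 4): truth gives 0; no alternative beats it.
(Checking all 27 profiles: 7 have a profitable deviation, 20 do not.)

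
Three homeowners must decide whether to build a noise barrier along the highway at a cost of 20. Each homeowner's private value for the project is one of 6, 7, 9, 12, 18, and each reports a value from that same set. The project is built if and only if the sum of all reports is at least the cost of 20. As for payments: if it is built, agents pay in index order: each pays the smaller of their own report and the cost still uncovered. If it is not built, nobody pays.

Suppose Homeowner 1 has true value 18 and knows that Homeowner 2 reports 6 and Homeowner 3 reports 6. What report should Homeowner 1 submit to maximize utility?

Report 6: project not built, utility 0.
Report 7: project not built, utility 0.
Report 9: project built, pays 9, utility 18 - 9 = 9.
Report 12: project built, pays 12, utility 18 - 12 = 6.
Report 18: project built, pays 18, utility 18 - 18 = 0.
The best choice is 9 with utility 9.

9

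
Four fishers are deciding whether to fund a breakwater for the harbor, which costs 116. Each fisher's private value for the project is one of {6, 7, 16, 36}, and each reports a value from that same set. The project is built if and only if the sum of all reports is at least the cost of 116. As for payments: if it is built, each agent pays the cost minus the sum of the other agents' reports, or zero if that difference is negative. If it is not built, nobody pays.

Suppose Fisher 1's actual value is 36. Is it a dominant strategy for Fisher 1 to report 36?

Yes

Check each profile of the others' reports and compare truth against every alternative report.
Others report (16, 36, 36): truth gives 8, best alternative gives 0.
Others report (36, 16, 36): truth gives 8, best alternative gives 0.
Others report (36, 36, 16): truth gives 8, best alternative gives 0.
Others report (36, 36, 36): truth gives 28, best alternative gives 28.
Others report (6, 6, 6): truth gives 0, best alternative gives 0.
Others report (6, 6, 7): truth gives 0, best alternative gives 0.
(Remaining 58 profiles checked similarly; truth is weakly best in each.)
In every case the truthful report is at least as good as any alternative, so it is a dominant strategy.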